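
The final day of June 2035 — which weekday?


June 2035 has 30 days
Anchor: Jan 1, 2035. With p = 2035 - 1 = 2034: (p + p//4 - p//100 + p//400) mod 7 = (2034 + 508 - 20 + 5) mod 7 = 2527 mod 7 = 0 -> Monday (Mon=0 ... Sun=6)
Days before June (Jan-May): 151; June 1 index = (0 + 151) mod 7 = 4 -> Friday
Last day offset: 30 - 1 = 29 days
Weekday index = (4 + 29) mod 7 = 5

Saturday, June 30


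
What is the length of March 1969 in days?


March 1969

31 days


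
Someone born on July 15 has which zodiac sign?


Date: July 15
Conventional tropical zodiac dates: Cancer from June 21 onward; Leo starts July 23
July 15 falls within the Cancer range

Cancer


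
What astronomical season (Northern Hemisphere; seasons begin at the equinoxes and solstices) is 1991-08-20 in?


Date: August 20
Astronomical Summer (approx.; exact equinox/solstice day varies by year): June 21 to September 21
August 20 falls within the Summer window

Summer


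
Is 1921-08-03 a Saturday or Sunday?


Anchor: Jan 1, 1921. With p = 1921 - 1 = 1920: (p + p//4 - p//100 + p//400) mod 7 = (1920 + 480 - 19 + 4) mod 7 = 2385 mod 7 = 5 -> Saturday (Mon=0 ... Sun=6)
Day of year: 215; offset = 214
Weekday index = (5 + 214) mod 7 = 2 -> Wednesday
Weekend days: Saturday, Sunday

No


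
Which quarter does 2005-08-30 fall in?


Month: August (month 8)
Q1: Jan-Mar, Q2: Apr-Jun, Q3: Jul-Sep, Q4: Oct-Dec

Q3


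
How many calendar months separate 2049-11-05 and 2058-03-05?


From November 2049 to March 2058
9 years * 12 = 108 months, minus 8 months = 100

100 months


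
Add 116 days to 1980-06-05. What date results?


Start: 1980-06-05, add 116 days
June 1980 has 30 days: 30 - 5 = 25 days to June 30 -> 91 left
July 1980 has 31 days -> 60 left
August 1980 has 31 days -> 29 left
September 1980: 29 <= 30 -> lands on September 29

Result: 1980-09-29


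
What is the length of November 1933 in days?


November 1933

30 days


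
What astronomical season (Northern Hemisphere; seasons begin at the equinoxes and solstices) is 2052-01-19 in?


Date: January 19
Astronomical Winter (approx.; exact equinox/solstice day varies by year): December 21 to March 19
January 19 falls within the Winter window

Winter


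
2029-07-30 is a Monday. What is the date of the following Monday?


Current: Monday
Target: Monday
Days ahead: 7

Next Monday: 2029-08-06


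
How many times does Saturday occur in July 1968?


July 1968 has 31 days
Anchor: Jan 1, 1968. With p = 1968 - 1 = 1967: (p + p//4 - p//100 + p//400) mod 7 = (1967 + 491 - 19 + 4) mod 7 = 2443 mod 7 = 0 -> Monday (Mon=0 ... Sun=6)
Days before July (Jan-Jun): 182; July 1 index = (0 + 182) mod 7 = 0 -> Monday
First Saturday is July 6
Saturdays: 6, 13, 20, 27

4 Saturdays


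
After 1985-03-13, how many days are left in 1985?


Day of year: 72 of 365
Remaining = 365 - 72

293 days


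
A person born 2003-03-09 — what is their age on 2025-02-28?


Birth: 2003-03-09
Reference: 2025-02-28
Year difference: 2025 - 2003 = 22
Birthday not yet reached in 2025, subtract 1

21 years old


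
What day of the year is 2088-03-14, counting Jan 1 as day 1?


Date: March 14, 2088
Days in months 1 through 2: 60
Plus 14 days in March

Day of year: 74


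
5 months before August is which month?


August is month 8
8 - 5 = 3

March


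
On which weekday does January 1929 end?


January 1929 has 31 days
Anchor: Jan 1, 1929. With p = 1929 - 1 = 1928: (p + p//4 - p//100 + p//400) mod 7 = (1928 + 482 - 19 + 4) mod 7 = 2395 mod 7 = 1 -> Tuesday (Mon=0 ... Sun=6)
January 1 is the anchor itself -> Tuesday
Last day offset: 31 - 1 = 30 days
Weekday index = (1 + 30) mod 7 = 3

Thursday, January 31


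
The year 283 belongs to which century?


Century = (year - 1) // 100 + 1
= (283 - 1) // 100 + 1
= 282 // 100 + 1
= 2 + 1

3rd century


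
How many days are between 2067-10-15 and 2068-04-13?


From 2067-10-15 to 2068-04-13
2067-10-15: days before October = 31 + 28 + 31 + 30 + 31 + 30 + 31 + 31 + 30 = 273 (2067 is not a leap year); day of year = 273 + 15 = 288
2068-04-13: days before April = 31 + 29 + 31 = 91 (2068 is a leap year); day of year = 91 + 13 = 104
Rest of 2067: 365 - 288 = 77
Total = 77 + 104 = 181

181 days


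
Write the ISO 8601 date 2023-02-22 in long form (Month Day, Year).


ISO 2023-02-22 parses as year=2023, month=02, day=22
Month 2 -> February

February 22, 2023


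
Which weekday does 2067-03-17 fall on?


Date: March 17, 2067
Anchor: Jan 1, 2067. With p = 2067 - 1 = 2066: (p + p//4 - p//100 + p//400) mod 7 = (2066 + 516 - 20 + 5) mod 7 = 2567 mod 7 = 5 -> Saturday (Mon=0 ... Sun=6)
Days before March (Jan-Feb): 59; offset = 59 + 17 - 1 = 75
Weekday index = (5 + 75) mod 7 = 3

Day of the week: Thursday


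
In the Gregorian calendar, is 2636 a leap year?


Gregorian leap year rule: divisible by 4, but not by 100, unless also by 400.
2636 is divisible by 4 but not 100 -> leap year

Yes


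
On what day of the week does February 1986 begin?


Target: February 1, 1986
Anchor: Jan 1, 1986. With p = 1986 - 1 = 1985: (p + p//4 - p//100 + p//400) mod 7 = (1985 + 496 - 19 + 4) mod 7 = 2466 mod 7 = 2 -> Wednesday (Mon=0 ... Sun=6)
Days before February (Jan): 31 days
Weekday index = (2 + 31) mod 7 = 5

Saturday


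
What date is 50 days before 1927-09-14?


Start: 1927-09-14, subtract 50 days
Back 14 days from September 14 reaches August 31, 1927 -> 36 left
August 1927 has 31 days -> back to July 31, 1927 -> 5 left
July 1927: 31 - 5 = 26 -> lands on July 26

Result: 1927-07-26


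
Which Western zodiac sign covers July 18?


Date: July 18
Conventional tropical zodiac dates: Cancer from June 21 onward; Leo starts July 23
July 18 falls within the Cancer range

Cancer


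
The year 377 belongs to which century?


Century = (year - 1) // 100 + 1
= (377 - 1) // 100 + 1
= 376 // 100 + 1
= 3 + 1

4th century


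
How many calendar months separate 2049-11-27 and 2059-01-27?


From November 2049 to January 2059
10 years * 12 = 120 months, minus 10 months = 110

110 months


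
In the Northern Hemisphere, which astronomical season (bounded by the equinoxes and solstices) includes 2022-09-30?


Date: September 30
Astronomical Autumn (approx.; exact equinox/solstice day varies by year): September 22 to December 20
September 30 falls within the Autumn window

Autumn


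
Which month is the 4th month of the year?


Month 4 of 12

April


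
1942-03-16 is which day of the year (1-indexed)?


Date: March 16, 1942
Days in months 1 through 2: 59
Plus 16 days in March

Day of year: 75


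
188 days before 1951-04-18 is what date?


Start: 1951-04-18, subtract 188 days
Back 18 days from April 18 reaches March 31, 1951 -> 170 left
March 1951 has 31 days -> back to February 28, 1951 -> 139 left
February 1951 has 28 days -> back to January 31, 1951 -> 111 left
January 1951 has 31 days -> back to December 31, 1950 -> 80 left
December 1950 has 31 days -> back to November 30, 1950 -> 49 left
November 1950 has 30 days -> back to October 31, 1950 -> 19 left
October 1950: 31 - 19 = 12 -> lands on October 12

Result: 1950-10-12


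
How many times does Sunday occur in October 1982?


October 1982 has 31 days
Anchor: Jan 1, 1982. With p = 1982 - 1 = 1981: (p + p//4 - p//100 + p//400) mod 7 = (1981 + 495 - 19 + 4) mod 7 = 2461 mod 7 = 4 -> Friday (Mon=0 ... Sun=6)
Days before October (Jan-Sep): 273; October 1 index = (4 + 273) mod 7 = 4 -> Friday
First Sunday is October 3
Sundays: 3, 10, 17, 24, 31

5 Sundays


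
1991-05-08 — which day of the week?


Date: May 8, 1991
Anchor: Jan 1, 1991. With p = 1991 - 1 = 1990: (p + p//4 - p//100 + p//400) mod 7 = (1990 + 497 - 19 + 4) mod 7 = 2472 mod 7 = 1 -> Tuesday (Mon=0 ... Sun=6)
Days before May (Jan-Apr): 120; offset = 120 + 8 - 1 = 127
Weekday index = (1 + 127) mod 7 = 2

Day of the week: Wednesday


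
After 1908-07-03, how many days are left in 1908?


Day of year: 185 of 366
Remaining = 366 - 185

181 days


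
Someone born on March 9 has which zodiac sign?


Date: March 9
Conventional tropical zodiac dates: Pisces from February 19 onward; Aries starts March 21
March 9 falls within the Pisces range

Pisces


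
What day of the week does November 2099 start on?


Target: November 1, 2099
Anchor: Jan 1, 2099. With p = 2099 - 1 = 2098: (p + p//4 - p//100 + p//400) mod 7 = (2098 + 524 - 20 + 5) mod 7 = 2607 mod 7 = 3 -> Thursday (Mon=0 ... Sun=6)
Days before November (Jan-Oct): 304 days
Weekday index = (3 + 304) mod 7 = 6

Sunday


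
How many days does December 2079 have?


December 2079

31 days


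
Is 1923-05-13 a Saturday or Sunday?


Anchor: Jan 1, 1923. With p = 1923 - 1 = 1922: (p + p//4 - p//100 + p//400) mod 7 = (1922 + 480 - 19 + 4) mod 7 = 2387 mod 7 = 0 -> Monday (Mon=0 ... Sun=6)
Day of year: 133; offset = 132
Weekday index = (0 + 132) mod 7 = 6 -> Sunday
Weekend days: Saturday, Sunday

Yes


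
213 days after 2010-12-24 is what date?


Start: 2010-12-24, add 213 days
December 2010 has 31 days: 31 - 24 = 7 days to December 31 -> 206 left
January 2011 has 31 days -> 175 left
February 2011 has 28 days -> 147 left
March 2011 has 31 days -> 116 left
April 2011 has 30 days -> 86 left
May 2011 has 31 days -> 55 left
June 2011 has 30 days -> 25 left
July 2011: 25 <= 31 -> lands on July 25

Result: 2011-07-25


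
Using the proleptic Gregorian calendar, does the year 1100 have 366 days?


Gregorian leap year rule: divisible by 4, but not by 100, unless also by 400.
1100 is divisible by 100 but not 400 -> not a leap year

No


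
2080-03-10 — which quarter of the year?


Month: March (month 3)
Q1: Jan-Mar, Q2: Apr-Jun, Q3: Jul-Sep, Q4: Oct-Dec

Q1


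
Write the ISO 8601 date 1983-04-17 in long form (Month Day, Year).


ISO 1983-04-17 parses as year=1983, month=04, day=17
Month 4 -> April

April 17, 1983


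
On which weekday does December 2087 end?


December 2087 has 31 days
Anchor: Jan 1, 2087. With p = 2087 - 1 = 2086: (p + p//4 - p//100 + p//400) mod 7 = (2086 + 521 - 20 + 5) mod 7 = 2592 mod 7 = 2 -> Wednesday (Mon=0 ... Sun=6)
Days before December (Jan-Nov): 334; December 1 index = (2 + 334) mod 7 = 0 -> Monday
Last day offset: 31 - 1 = 30 days
Weekday index = (0 + 30) mod 7 = 2

Wednesday, December 31


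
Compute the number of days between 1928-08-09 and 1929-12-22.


From 1928-08-09 to 1929-12-22
1928-08-09: days before August = 31 + 29 + 31 + 30 + 31 + 30 + 31 = 213 (1928 is a leap year); day of year = 213 + 9 = 222
1929-12-22: days before December = 31 + 28 + 31 + 30 + 31 + 30 + 31 + 31 + 30 + 31 + 30 = 334 (1929 is not a leap year); day of year = 334 + 22 = 356
Rest of 1928: 366 - 222 = 144
Total = 144 + 356 = 500

500 days


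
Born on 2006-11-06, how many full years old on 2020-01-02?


Birth: 2006-11-06
Reference: 2020-01-02
Year difference: 2020 - 2006 = 14
Birthday not yet reached in 2020, subtract 1

13 years old


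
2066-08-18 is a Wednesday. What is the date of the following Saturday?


Current: Wednesday
Target: Saturday
Days ahead: 3

Next Saturday: 2066-08-21


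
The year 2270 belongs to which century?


Century = (year - 1) // 100 + 1
= (2270 - 1) // 100 + 1
= 2269 // 100 + 1
= 22 + 1

23rd century


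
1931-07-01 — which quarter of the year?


Month: July (month 7)
Q1: Jan-Mar, Q2: Apr-Jun, Q3: Jul-Sep, Q4: Oct-Dec

Q3


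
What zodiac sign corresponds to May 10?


Date: May 10
Conventional tropical zodiac dates: Taurus from April 20 onward; Gemini starts May 21
May 10 falls within the Taurus range

Taurus


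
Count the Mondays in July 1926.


July 1926 has 31 days
Anchor: Jan 1, 1926. With p = 1926 - 1 = 1925: (p + p//4 - p//100 + p//400) mod 7 = (1925 + 481 - 19 + 4) mod 7 = 2391 mod 7 = 4 -> Friday (Mon=0 ... Sun=6)
Days before July (Jan-Jun): 181; July 1 index = (4 + 181) mod 7 = 3 -> Thursday
First Monday is July 5
Mondays: 5, 12, 19, 26

4 Mondays


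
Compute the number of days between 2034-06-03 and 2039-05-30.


From 2034-06-03 to 2039-05-30
2034-06-03: days before June = 31 + 28 + 31 + 30 + 31 = 151 (2034 is not a leap year); day of year = 151 + 3 = 154
2039-05-30: days before May = 31 + 28 + 31 + 30 = 120 (2039 is not a leap year); day of year = 120 + 30 = 150
Rest of 2034: 365 - 154 = 211
Full years 2035 (365), 2036 (366), 2037 (365), 2038 (365): 1461
Total = 211 + 1461 + 150 = 1822

1822 days


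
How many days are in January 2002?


January 2002

31 days


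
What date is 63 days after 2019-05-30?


Start: 2019-05-30, add 63 days
May 2019 has 31 days: 31 - 30 = 1 day to May 31 -> 62 left
June 2019 has 30 days -> 32 left
July 2019 has 31 days -> 1 left
August 2019: 1 <= 31 -> lands on August 1

Result: 2019-08-01


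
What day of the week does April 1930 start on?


Target: April 1, 1930
Anchor: Jan 1, 1930. With p = 1930 - 1 = 1929: (p + p//4 - p//100 + p//400) mod 7 = (1929 + 482 - 19 + 4) mod 7 = 2396 mod 7 = 2 -> Wednesday (Mon=0 ... Sun=6)
Days before April (Jan-Mar): 90 days
Weekday index = (2 + 90) mod 7 = 1

Tuesday


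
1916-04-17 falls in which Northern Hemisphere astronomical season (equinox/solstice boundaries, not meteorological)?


Date: April 17
Astronomical Spring (approx.; exact equinox/solstice day varies by year): March 20 to June 20
April 17 falls within the Spring window

Spring


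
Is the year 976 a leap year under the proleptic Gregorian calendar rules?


Gregorian leap year rule: divisible by 4, but not by 100, unless also by 400.
976 is divisible by 4 but not 100 -> leap year

Yes


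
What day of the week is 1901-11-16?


Date: November 16, 1901
Anchor: Jan 1, 1901. With p = 1901 - 1 = 1900: (p + p//4 - p//100 + p//400) mod 7 = (1900 + 475 - 19 + 4) mod 7 = 2360 mod 7 = 1 -> Tuesday (Mon=0 ... Sun=6)
Days before November (Jan-Oct): 304; offset = 304 + 16 - 1 = 319
Weekday index = (1 + 319) mod 7 = 5

Day of the week: Saturday


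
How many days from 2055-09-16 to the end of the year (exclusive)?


Day of year: 259 of 365
Remaining = 365 - 259

106 days


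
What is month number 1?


Month 1 of 12

January


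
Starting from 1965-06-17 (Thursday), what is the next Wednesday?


Current: Thursday
Target: Wednesday
Days ahead: 6

Next Wednesday: 1965-06-23


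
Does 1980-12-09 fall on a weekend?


Anchor: Jan 1, 1980. With p = 1980 - 1 = 1979: (p + p//4 - p//100 + p//400) mod 7 = (1979 + 494 - 19 + 4) mod 7 = 2458 mod 7 = 1 -> Tuesday (Mon=0 ... Sun=6)
Day of year: 344; offset = 343
Weekday index = (1 + 343) mod 7 = 1 -> Tuesday
Weekend days: Saturday, Sunday

No


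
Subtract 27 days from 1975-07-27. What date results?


Start: 1975-07-27, subtract 27 days
Back 27 days from July 27 reaches June 30, 1975 -> 0 left
June 1975: 30 - 0 = 30 -> lands on June 30

Result: 1975-06-30


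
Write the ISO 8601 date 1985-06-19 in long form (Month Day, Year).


ISO 1985-06-19 parses as year=1985, month=06, day=19
Month 6 -> June

June 19, 1985


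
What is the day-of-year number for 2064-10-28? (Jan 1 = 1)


Date: October 28, 2064
Days in months 1 through 9: 274
Plus 28 days in October

Day of year: 302


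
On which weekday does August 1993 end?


August 1993 has 31 days
Anchor: Jan 1, 1993. With p = 1993 - 1 = 1992: (p + p//4 - p//100 + p//400) mod 7 = (1992 + 498 - 19 + 4) mod 7 = 2475 mod 7 = 4 -> Friday (Mon=0 ... Sun=6)
Days before August (Jan-Jul): 212; August 1 index = (4 + 212) mod 7 = 6 -> Sunday
Last day offset: 31 - 1 = 30 days
Weekday index = (6 + 30) mod 7 = 1

Tuesday, August 31


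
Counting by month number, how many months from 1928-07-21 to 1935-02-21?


From July 1928 to February 1935
7 years * 12 = 84 months, minus 5 months = 79

79 months


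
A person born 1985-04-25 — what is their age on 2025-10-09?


Birth: 1985-04-25
Reference: 2025-10-09
Year difference: 2025 - 1985 = 40

40 years old


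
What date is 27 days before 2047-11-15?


Start: 2047-11-15, subtract 27 days
Back 15 days from November 15 reaches October 31, 2047 -> 12 left
October 2047: 31 - 12 = 19 -> lands on October 19

Result: 2047-10-19


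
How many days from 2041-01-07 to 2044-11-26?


From 2041-01-07 to 2044-11-26
2041-01-07: day of year = 7
2044-11-26: days before November = 31 + 29 + 31 + 30 + 31 + 30 + 31 + 31 + 30 + 31 = 305 (2044 is a leap year); day of year = 305 + 26 = 331
Rest of 2041: 365 - 7 = 358
Full years 2042 (365), 2043 (365): 730
Total = 358 + 730 + 331 = 1419

1419 days


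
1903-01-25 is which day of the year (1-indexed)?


Date: January 25, 1903
No months before January
Plus 25 days in January

Day of year: 25


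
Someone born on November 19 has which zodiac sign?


Date: November 19
Conventional tropical zodiac dates: Scorpio from October 23 onward; Sagittarius starts November 22
November 19 falls within the Scorpio range

Scorpio


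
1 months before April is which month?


April is month 4
4 - 1 = 3

March


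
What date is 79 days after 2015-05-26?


Start: 2015-05-26, add 79 days
May 2015 has 31 days: 31 - 26 = 5 days to May 31 -> 74 left
June 2015 has 30 days -> 44 left
July 2015 has 31 days -> 13 left
August 2015: 13 <= 31 -> lands on August 13

Result: 2015-08-13


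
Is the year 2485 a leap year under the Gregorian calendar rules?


Gregorian leap year rule: divisible by 4, but not by 100, unless also by 400.
2485 is not divisible by 4 -> not a leap year

No


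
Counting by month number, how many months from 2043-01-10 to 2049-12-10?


From January 2043 to December 2049
6 years * 12 = 72 months, plus 11 months = 83

83 months


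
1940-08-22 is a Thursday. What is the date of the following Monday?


Current: Thursday
Target: Monday
Days ahead: 4

Next Monday: 1940-08-26


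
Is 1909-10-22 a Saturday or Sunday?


Anchor: Jan 1, 1909. With p = 1909 - 1 = 1908: (p + p//4 - p//100 + p//400) mod 7 = (1908 + 477 - 19 + 4) mod 7 = 2370 mod 7 = 4 -> Friday (Mon=0 ... Sun=6)
Day of year: 295; offset = 294
Weekday index = (4 + 294) mod 7 = 4 -> Friday
Weekend days: Saturday, Sunday

No


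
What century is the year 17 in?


Century = (year - 1) // 100 + 1
= (17 - 1) // 100 + 1
= 16 // 100 + 1
= 0 + 1

1st century


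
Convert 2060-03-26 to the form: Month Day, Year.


ISO 2060-03-26 parses as year=2060, month=03, day=26
Month 3 -> March

March 26, 2060


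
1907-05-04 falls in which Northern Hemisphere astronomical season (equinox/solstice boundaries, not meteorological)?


Date: May 4
Astronomical Spring (approx.; exact equinox/solstice day varies by year): March 20 to June 20
May 4 falls within the Spring window

Spring


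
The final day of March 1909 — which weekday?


March 1909 has 31 days
Anchor: Jan 1, 1909. With p = 1909 - 1 = 1908: (p + p//4 - p//100 + p//400) mod 7 = (1908 + 477 - 19 + 4) mod 7 = 2370 mod 7 = 4 -> Friday (Mon=0 ... Sun=6)
Days before March (Jan-Feb): 59; March 1 index = (4 + 59) mod 7 = 0 -> Monday
Last day offset: 31 - 1 = 30 days
Weekday index = (0 + 30) mod 7 = 2

Wednesday, March 31


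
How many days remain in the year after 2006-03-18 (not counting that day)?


Day of year: 77 of 365
Remaining = 365 - 77

288 days


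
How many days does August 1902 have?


August 1902

31 days


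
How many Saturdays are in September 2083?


September 2083 has 30 days
Anchor: Jan 1, 2083. With p = 2083 - 1 = 2082: (p + p//4 - p//100 + p//400) mod 7 = (2082 + 520 - 20 + 5) mod 7 = 2587 mod 7 = 4 -> Friday (Mon=0 ... Sun=6)
Days before September (Jan-Aug): 243; September 1 index = (4 + 243) mod 7 = 2 -> Wednesday
First Saturday is September 4
Saturdays: 4, 11, 18, 25

4 Saturdays


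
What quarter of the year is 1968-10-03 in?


Month: October (month 10)
Q1: Jan-Mar, Q2: Apr-Jun, Q3: Jul-Sep, Q4: Oct-Dec

Q4


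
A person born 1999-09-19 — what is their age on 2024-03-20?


Birth: 1999-09-19
Reference: 2024-03-20
Year difference: 2024 - 1999 = 25
Birthday not yet reached in 2024, subtract 1

24 years old


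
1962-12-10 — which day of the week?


Date: December 10, 1962
Anchor: Jan 1, 1962. With p = 1962 - 1 = 1961: (p + p//4 - p//100 + p//400) mod 7 = (1961 + 490 - 19 + 4) mod 7 = 2436 mod 7 = 0 -> Monday (Mon=0 ... Sun=6)
Days before December (Jan-Nov): 334; offset = 334 + 10 - 1 = 343
Weekday index = (0 + 343) mod 7 = 0

Day of the week: Monday


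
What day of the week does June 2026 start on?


Target: June 1, 2026
Anchor: Jan 1, 2026. With p = 2026 - 1 = 2025: (p + p//4 - p//100 + p//400) mod 7 = (2025 + 506 - 20 + 5) mod 7 = 2516 mod 7 = 3 -> Thursday (Mon=0 ... Sun=6)
Days before June (Jan-May): 151 days
Weekday index = (3 + 151) mod 7 = 0

Monday


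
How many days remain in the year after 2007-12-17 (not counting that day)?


Day of year: 351 of 365
Remaining = 365 - 351

14 days


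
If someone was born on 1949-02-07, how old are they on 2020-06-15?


Birth: 1949-02-07
Reference: 2020-06-15
Year difference: 2020 - 1949 = 71

71 years old


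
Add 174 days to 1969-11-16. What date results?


Start: 1969-11-16, add 174 days
November 1969 has 30 days: 30 - 16 = 14 days to November 30 -> 160 left
December 1969 has 31 days -> 129 left
January 1970 has 31 days -> 98 left
February 1970 has 28 days -> 70 left
March 1970 has 31 days -> 39 left
April 1970 has 30 days -> 9 left
May 1970: 9 <= 31 -> lands on May 9

Result: 1970-05-09


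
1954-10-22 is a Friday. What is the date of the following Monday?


Current: Friday
Target: Monday
Days ahead: 3

Next Monday: 1954-10-25


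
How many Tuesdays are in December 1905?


December 1905 has 31 days
Anchor: Jan 1, 1905. With p = 1905 - 1 = 1904: (p + p//4 - p//100 + p//400) mod 7 = (1904 + 476 - 19 + 4) mod 7 = 2365 mod 7 = 6 -> Sunday (Mon=0 ... Sun=6)
Days before December (Jan-Nov): 334; December 1 index = (6 + 334) mod 7 = 4 -> Friday
First Tuesday is December 5
Tuesdays: 5, 12, 19, 26

4 Tuesdays


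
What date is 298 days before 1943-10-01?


Start: 1943-10-01, subtract 298 days
Back 1 day from October 1 reaches September 30, 1943 -> 297 left
September 1943 has 30 days -> back to August 31, 1943 -> 267 left
August 1943 has 31 days -> back to July 31, 1943 -> 236 left
July 1943 has 31 days -> back to June 30, 1943 -> 205 left
June 1943 has 30 days -> back to May 31, 1943 -> 175 left
May 1943 has 31 days -> back to April 30, 1943 -> 144 left
April 1943 has 30 days -> back to March 31, 1943 -> 114 left
March 1943 has 31 days -> back to February 28, 1943 -> 83 left
February 1943 has 28 days -> back to January 31, 1943 -> 55 left
January 1943 has 31 days -> back to December 31, 1942 -> 24 left
December 1942: 31 - 24 = 7 -> lands on December 7

Result: 1942-12-07


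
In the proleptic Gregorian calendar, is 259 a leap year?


Gregorian leap year rule: divisible by 4, but not by 100, unless also by 400.
259 is not divisible by 4 -> not a leap year

No


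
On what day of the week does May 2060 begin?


Target: May 1, 2060
Anchor: Jan 1, 2060. With p = 2060 - 1 = 2059: (p + p//4 - p//100 + p//400) mod 7 = (2059 + 514 - 20 + 5) mod 7 = 2558 mod 7 = 3 -> Thursday (Mon=0 ... Sun=6)
Days before May (Jan-Apr): 121 days
Weekday index = (3 + 121) mod 7 = 5

Saturday


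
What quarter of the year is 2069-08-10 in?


Month: August (month 8)
Q1: Jan-Mar, Q2: Apr-Jun, Q3: Jul-Sep, Q4: Oct-Dec

Q3


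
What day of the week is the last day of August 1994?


August 1994 has 31 days
Anchor: Jan 1, 1994. With p = 1994 - 1 = 1993: (p + p//4 - p//100 + p//400) mod 7 = (1993 + 498 - 19 + 4) mod 7 = 2476 mod 7 = 5 -> Saturday (Mon=0 ... Sun=6)
Days before August (Jan-Jul): 212; August 1 index = (5 + 212) mod 7 = 0 -> Monday
Last day offset: 31 - 1 = 30 days
Weekday index = (0 + 30) mod 7 = 2

Wednesday, August 31


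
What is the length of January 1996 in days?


January 1996

31 days


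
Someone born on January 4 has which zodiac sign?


Date: January 4
Conventional tropical zodiac dates: Capricorn from December 22 onward; Aquarius starts January 20
January 4 falls within the Capricorn range

Capricorn


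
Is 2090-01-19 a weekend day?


Anchor: Jan 1, 2090. With p = 2090 - 1 = 2089: (p + p//4 - p//100 + p//400) mod 7 = (2089 + 522 - 20 + 5) mod 7 = 2596 mod 7 = 6 -> Sunday (Mon=0 ... Sun=6)
Day of year: 19; offset = 18
Weekday index = (6 + 18) mod 7 = 3 -> Thursday
Weekend days: Saturday, Sunday

No


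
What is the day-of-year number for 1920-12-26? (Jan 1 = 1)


Date: December 26, 1920
Days in months 1 through 11: 335
Plus 26 days in December

Day of year: 361


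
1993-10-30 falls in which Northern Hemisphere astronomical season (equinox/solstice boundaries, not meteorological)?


Date: October 30
Astronomical Autumn (approx.; exact equinox/solstice day varies by year): September 22 to December 20
October 30 falls within the Autumn window

Autumn


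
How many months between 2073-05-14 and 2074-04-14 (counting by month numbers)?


From May 2073 to April 2074
1 year * 12 = 12 months, minus 1 month = 11

11 months


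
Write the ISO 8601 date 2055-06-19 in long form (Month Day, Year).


ISO 2055-06-19 parses as year=2055, month=06, day=19
Month 6 -> June

June 19, 2055


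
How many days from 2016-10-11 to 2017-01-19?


From 2016-10-11 to 2017-01-19
2016-10-11: days before October = 31 + 29 + 31 + 30 + 31 + 30 + 31 + 31 + 30 = 274 (2016 is a leap year); day of year = 274 + 11 = 285
2017-01-19: day of year = 19
Rest of 2016: 366 - 285 = 81
Total = 81 + 19 = 100

100 days


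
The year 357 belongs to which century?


Century = (year - 1) // 100 + 1
= (357 - 1) // 100 + 1
= 356 // 100 + 1
= 3 + 1

4th century


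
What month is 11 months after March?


March is month 3
3 + 11 = 14; wrap: 14 - 12 = 2

February


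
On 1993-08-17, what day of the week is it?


Date: August 17, 1993
Anchor: Jan 1, 1993. With p = 1993 - 1 = 1992: (p + p//4 - p//100 + p//400) mod 7 = (1992 + 498 - 19 + 4) mod 7 = 2475 mod 7 = 4 -> Friday (Mon=0 ... Sun=6)
Days before August (Jan-Jul): 212; offset = 212 + 17 - 1 = 228
Weekday index = (4 + 228) mod 7 = 1

Day of the week: Tuesday


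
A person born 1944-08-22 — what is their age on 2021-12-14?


Birth: 1944-08-22
Reference: 2021-12-14
Year difference: 2021 - 1944 = 77

77 years old


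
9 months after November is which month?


November is month 11
11 + 9 = 20; wrap: 20 - 12 = 8

August


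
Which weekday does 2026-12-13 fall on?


Date: December 13, 2026
Anchor: Jan 1, 2026. With p = 2026 - 1 = 2025: (p + p//4 - p//100 + p//400) mod 7 = (2025 + 506 - 20 + 5) mod 7 = 2516 mod 7 = 3 -> Thursday (Mon=0 ... Sun=6)
Days before December (Jan-Nov): 334; offset = 334 + 13 - 1 = 346
Weekday index = (3 + 346) mod 7 = 6

Day of the week: Sunday


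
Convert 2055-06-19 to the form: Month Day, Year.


ISO 2055-06-19 parses as year=2055, month=06, day=19
Month 6 -> June

June 19, 2055


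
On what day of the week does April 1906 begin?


Target: April 1, 1906
Anchor: Jan 1, 1906. With p = 1906 - 1 = 1905: (p + p//4 - p//100 + p//400) mod 7 = (1905 + 476 - 19 + 4) mod 7 = 2366 mod 7 = 0 -> Monday (Mon=0 ... Sun=6)
Days before April (Jan-Mar): 90 days
Weekday index = (0 + 90) mod 7 = 6

Sunday


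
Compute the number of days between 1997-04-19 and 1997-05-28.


From 1997-04-19 to 1997-05-28
1997-04-19: days before April = 31 + 28 + 31 = 90 (1997 is not a leap year); day of year = 90 + 19 = 109
1997-05-28: days before May = 31 + 28 + 31 + 30 = 120 (1997 is not a leap year); day of year = 120 + 28 = 148
Same year: 148 - 109 = 39

39 days


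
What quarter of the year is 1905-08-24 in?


Month: August (month 8)
Q1: Jan-Mar, Q2: Apr-Jun, Q3: Jul-Sep, Q4: Oct-Dec

Q3


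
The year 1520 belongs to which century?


Century = (year - 1) // 100 + 1
= (1520 - 1) // 100 + 1
= 1519 // 100 + 1
= 15 + 1

16th century


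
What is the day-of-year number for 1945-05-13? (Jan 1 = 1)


Date: May 13, 1945
Days in months 1 through 4: 120
Plus 13 days in May

Day of year: 133


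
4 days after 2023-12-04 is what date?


Start: 2023-12-04, add 4 days
December 2023 has 31 days; 4 + 4 = 8 stays within December

Result: 2023-12-08


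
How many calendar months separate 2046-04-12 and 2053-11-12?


From April 2046 to November 2053
7 years * 12 = 84 months, plus 7 months = 91

91 months


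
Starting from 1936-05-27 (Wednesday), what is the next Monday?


Current: Wednesday
Target: Monday
Days ahead: 5

Next Monday: 1936-06-01


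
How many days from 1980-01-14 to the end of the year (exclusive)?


Day of year: 14 of 366
Remaining = 366 - 14

352 days


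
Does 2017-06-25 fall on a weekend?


Anchor: Jan 1, 2017. With p = 2017 - 1 = 2016: (p + p//4 - p//100 + p//400) mod 7 = (2016 + 504 - 20 + 5) mod 7 = 2505 mod 7 = 6 -> Sunday (Mon=0 ... Sun=6)
Day of year: 176; offset = 175
Weekday index = (6 + 175) mod 7 = 6 -> Sunday
Weekend days: Saturday, Sunday

Yes


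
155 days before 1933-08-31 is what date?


Start: 1933-08-31, subtract 155 days
Back 31 days from August 31 reaches July 31, 1933 -> 124 left
July 1933 has 31 days -> back to June 30, 1933 -> 93 left
June 1933 has 30 days -> back to May 31, 1933 -> 63 left
May 1933 has 31 days -> back to April 30, 1933 -> 32 left
April 1933 has 30 days -> back to March 31, 1933 -> 2 left
March 1933: 31 - 2 = 29 -> lands on March 29

Result: 1933-03-29


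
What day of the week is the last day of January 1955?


January 1955 has 31 days
Anchor: Jan 1, 1955. With p = 1955 - 1 = 1954: (p + p//4 - p//100 + p//400) mod 7 = (1954 + 488 - 19 + 4) mod 7 = 2427 mod 7 = 5 -> Saturday (Mon=0 ... Sun=6)
January 1 is the anchor itself -> Saturday
Last day offset: 31 - 1 = 30 days
Weekday index = (5 + 30) mod 7 = 0

Monday, January 31


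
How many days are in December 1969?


December 1969

31 days


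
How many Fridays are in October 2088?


October 2088 has 31 days
Anchor: Jan 1, 2088. With p = 2088 - 1 = 2087: (p + p//4 - p//100 + p//400) mod 7 = (2087 + 521 - 20 + 5) mod 7 = 2593 mod 7 = 3 -> Thursday (Mon=0 ... Sun=6)
Days before October (Jan-Sep): 274; October 1 index = (3 + 274) mod 7 = 4 -> Friday
First Friday is October 1
Fridays: 1, 8, 15, 22, 29

5 Fridays


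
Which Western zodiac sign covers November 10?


Date: November 10
Conventional tropical zodiac dates: Scorpio from October 23 onward; Sagittarius starts November 22
November 10 falls within the Scorpio range

Scorpio


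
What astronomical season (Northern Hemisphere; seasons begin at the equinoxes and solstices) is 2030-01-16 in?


Date: January 16
Astronomical Winter (approx.; exact equinox/solstice day varies by year): December 21 to March 19
January 16 falls within the Winter window

Winter


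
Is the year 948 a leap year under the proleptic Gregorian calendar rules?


Gregorian leap year rule: divisible by 4, but not by 100, unless also by 400.
948 is divisible by 4 but not 100 -> leap year

Yes


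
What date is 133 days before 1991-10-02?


Start: 1991-10-02, subtract 133 days
Back 2 days from October 2 reaches September 30, 1991 -> 131 left
September 1991 has 30 days -> back to August 31, 1991 -> 101 left
August 1991 has 31 days -> back to July 31, 1991 -> 70 left
July 1991 has 31 days -> back to June 30, 1991 -> 39 left
June 1991 has 30 days -> back to May 31, 1991 -> 9 left
May 1991: 31 - 9 = 22 -> lands on May 22

Result: 1991-05-22


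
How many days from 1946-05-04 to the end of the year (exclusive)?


Day of year: 124 of 365
Remaining = 365 - 124

241 days


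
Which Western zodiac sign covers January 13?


Date: January 13
Conventional tropical zodiac dates: Capricorn from December 22 onward; Aquarius starts January 20
January 13 falls within the Capricorn range

Capricorn


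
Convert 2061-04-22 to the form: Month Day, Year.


ISO 2061-04-22 parses as year=2061, month=04, day=22
Month 4 -> April

April 22, 2061


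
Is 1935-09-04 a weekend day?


Anchor: Jan 1, 1935. With p = 1935 - 1 = 1934: (p + p//4 - p//100 + p//400) mod 7 = (1934 + 483 - 19 + 4) mod 7 = 2402 mod 7 = 1 -> Tuesday (Mon=0 ... Sun=6)
Day of year: 247; offset = 246
Weekday index = (1 + 246) mod 7 = 2 -> Wednesday
Weekend days: Saturday, Sunday

No


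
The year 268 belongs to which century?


Century = (year - 1) // 100 + 1
= (268 - 1) // 100 + 1
= 267 // 100 + 1
= 2 + 1

3rd century


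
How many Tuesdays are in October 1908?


October 1908 has 31 days
Anchor: Jan 1, 1908. With p = 1908 - 1 = 1907: (p + p//4 - p//100 + p//400) mod 7 = (1907 + 476 - 19 + 4) mod 7 = 2368 mod 7 = 2 -> Wednesday (Mon=0 ... Sun=6)
Days before October (Jan-Sep): 274; October 1 index = (2 + 274) mod 7 = 3 -> Thursday
First Tuesday is October 6
Tuesdays: 6, 13, 20, 27

4 Tuesdays


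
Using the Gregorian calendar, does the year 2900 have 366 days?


Gregorian leap year rule: divisible by 4, but not by 100, unless also by 400.
2900 is divisible by 100 but not 400 -> not a leap year

No


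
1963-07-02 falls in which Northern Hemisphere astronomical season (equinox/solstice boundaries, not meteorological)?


Date: July 2
Astronomical Summer (approx.; exact equinox/solstice day varies by year): June 21 to September 21
July 2 falls within the Summer window

Summer


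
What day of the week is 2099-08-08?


Date: August 8, 2099
Anchor: Jan 1, 2099. With p = 2099 - 1 = 2098: (p + p//4 - p//100 + p//400) mod 7 = (2098 + 524 - 20 + 5) mod 7 = 2607 mod 7 = 3 -> Thursday (Mon=0 ... Sun=6)
Days before August (Jan-Jul): 212; offset = 212 + 8 - 1 = 219
Weekday index = (3 + 219) mod 7 = 5

Day of the week: Saturday


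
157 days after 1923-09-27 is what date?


Start: 1923-09-27, add 157 days
September 1923 has 30 days: 30 - 27 = 3 days to September 30 -> 154 left
October 1923 has 31 days -> 123 left
November 1923 has 30 days -> 93 left
December 1923 has 31 days -> 62 left
January 1924 has 31 days -> 31 left
February 1924 has 29 days -> 2 left
March 1924: 2 <= 31 -> lands on March 2

Result: 1924-03-02


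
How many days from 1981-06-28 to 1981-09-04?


From 1981-06-28 to 1981-09-04
1981-06-28: days before June = 31 + 28 + 31 + 30 + 31 = 151 (1981 is not a leap year); day of year = 151 + 28 = 179
1981-09-04: days before September = 31 + 28 + 31 + 30 + 31 + 30 + 31 + 31 = 243 (1981 is not a leap year); day of year = 243 + 4 = 247
Same year: 247 - 179 = 68

68 days


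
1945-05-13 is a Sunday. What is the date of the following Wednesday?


Current: Sunday
Target: Wednesday
Days ahead: 3

Next Wednesday: 1945-05-16


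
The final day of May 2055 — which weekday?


May 2055 has 31 days
Anchor: Jan 1, 2055. With p = 2055 - 1 = 2054: (p + p//4 - p//100 + p//400) mod 7 = (2054 + 513 - 20 + 5) mod 7 = 2552 mod 7 = 4 -> Friday (Mon=0 ... Sun=6)
Days before May (Jan-Apr): 120; May 1 index = (4 + 120) mod 7 = 5 -> Saturday
Last day offset: 31 - 1 = 30 days
Weekday index = (5 + 30) mod 7 = 0

Monday, May 31


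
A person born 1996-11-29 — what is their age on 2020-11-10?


Birth: 1996-11-29
Reference: 2020-11-10
Year difference: 2020 - 1996 = 24
Birthday not yet reached in 2020, subtract 1

23 years old


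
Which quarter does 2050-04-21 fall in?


Month: April (month 4)
Q1: Jan-Mar, Q2: Apr-Jun, Q3: Jul-Sep, Q4: Oct-Dec

Q2


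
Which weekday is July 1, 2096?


Target: July 1, 2096
Anchor: Jan 1, 2096. With p = 2096 - 1 = 2095: (p + p//4 - p//100 + p//400) mod 7 = (2095 + 523 - 20 + 5) mod 7 = 2603 mod 7 = 6 -> Sunday (Mon=0 ... Sun=6)
Days before July (Jan-Jun): 182 days
Weekday index = (6 + 182) mod 7 = 6

Sunday


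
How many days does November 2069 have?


November 2069

30 days


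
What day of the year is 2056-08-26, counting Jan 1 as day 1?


Date: August 26, 2056
Days in months 1 through 7: 213
Plus 26 days in August

Day of year: 239


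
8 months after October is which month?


October is month 10
10 + 8 = 18; wrap: 18 - 12 = 6

June


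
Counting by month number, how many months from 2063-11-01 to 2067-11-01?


From November 2063 to November 2067
4 years * 12 = 48 months = 48

48 months


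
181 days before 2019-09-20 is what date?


Start: 2019-09-20, subtract 181 days
Back 20 days from September 20 reaches August 31, 2019 -> 161 left
August 2019 has 31 days -> back to July 31, 2019 -> 130 left
July 2019 has 31 days -> back to June 30, 2019 -> 99 left
June 2019 has 30 days -> back to May 31, 2019 -> 69 left
May 2019 has 31 days -> back to April 30, 2019 -> 38 left
April 2019 has 30 days -> back to March 31, 2019 -> 8 left
March 2019: 31 - 8 = 23 -> lands on March 23

Result: 2019-03-23


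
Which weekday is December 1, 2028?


Target: December 1, 2028
Anchor: Jan 1, 2028. With p = 2028 - 1 = 2027: (p + p//4 - p//100 + p//400) mod 7 = (2027 + 506 - 20 + 5) mod 7 = 2518 mod 7 = 5 -> Saturday (Mon=0 ... Sun=6)
Days before December (Jan-Nov): 335 days
Weekday index = (5 + 335) mod 7 = 4

Friday


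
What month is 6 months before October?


October is month 10
10 - 6 = 4

April


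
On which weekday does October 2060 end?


October 2060 has 31 days
Anchor: Jan 1, 2060. With p = 2060 - 1 = 2059: (p + p//4 - p//100 + p//400) mod 7 = (2059 + 514 - 20 + 5) mod 7 = 2558 mod 7 = 3 -> Thursday (Mon=0 ... Sun=6)
Days before October (Jan-Sep): 274; October 1 index = (3 + 274) mod 7 = 4 -> Friday
Last day offset: 31 - 1 = 30 days
Weekday index = (4 + 30) mod 7 = 6

Sunday, October 31


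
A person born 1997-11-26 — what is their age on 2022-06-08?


Birth: 1997-11-26
Reference: 2022-06-08
Year difference: 2022 - 1997 = 25
Birthday not yet reached in 2022, subtract 1

24 years old


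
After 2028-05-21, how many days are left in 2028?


Day of year: 142 of 366
Remaining = 366 - 142

224 days


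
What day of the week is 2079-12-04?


Date: December 4, 2079
Anchor: Jan 1, 2079. With p = 2079 - 1 = 2078: (p + p//4 - p//100 + p//400) mod 7 = (2078 + 519 - 20 + 5) mod 7 = 2582 mod 7 = 6 -> Sunday (Mon=0 ... Sun=6)
Days before December (Jan-Nov): 334; offset = 334 + 4 - 1 = 337
Weekday index = (6 + 337) mod 7 = 0

Day of the week: Monday


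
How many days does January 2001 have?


January 2001

31 days


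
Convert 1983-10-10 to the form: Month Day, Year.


ISO 1983-10-10 parses as year=1983, month=10, day=10
Month 10 -> October

October 10, 1983


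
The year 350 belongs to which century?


Century = (year - 1) // 100 + 1
= (350 - 1) // 100 + 1
= 349 // 100 + 1
= 3 + 1

4th century


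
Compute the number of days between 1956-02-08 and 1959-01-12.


From 1956-02-08 to 1959-01-12
1956-02-08: days before February = 31; day of year = 31 + 8 = 39
1959-01-12: day of year = 12
Rest of 1956: 366 - 39 = 327
Full years 1957 (365), 1958 (365): 730
Total = 327 + 730 + 12 = 1069

1069 days


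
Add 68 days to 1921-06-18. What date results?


Start: 1921-06-18, add 68 days
June 1921 has 30 days: 30 - 18 = 12 days to June 30 -> 56 left
July 1921 has 31 days -> 25 left
August 1921: 25 <= 31 -> lands on August 25

Result: 1921-08-25


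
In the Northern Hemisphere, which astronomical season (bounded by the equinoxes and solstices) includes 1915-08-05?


Date: August 5
Astronomical Summer (approx.; exact equinox/solstice day varies by year): June 21 to September 21
August 5 falls within the Summer window

Summer


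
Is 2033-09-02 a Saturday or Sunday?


Anchor: Jan 1, 2033. With p = 2033 - 1 = 2032: (p + p//4 - p//100 + p//400) mod 7 = (2032 + 508 - 20 + 5) mod 7 = 2525 mod 7 = 5 -> Saturday (Mon=0 ... Sun=6)
Day of year: 245; offset = 244
Weekday index = (5 + 244) mod 7 = 4 -> Friday
Weekend days: Saturday, Sunday

No


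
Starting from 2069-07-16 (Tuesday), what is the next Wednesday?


Current: Tuesday
Target: Wednesday
Days ahead: 1

Next Wednesday: 2069-07-17
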